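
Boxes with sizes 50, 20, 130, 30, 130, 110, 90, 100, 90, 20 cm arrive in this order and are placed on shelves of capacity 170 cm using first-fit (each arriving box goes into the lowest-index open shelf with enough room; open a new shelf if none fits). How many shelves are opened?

  50 → shelf 1 (new)  [load 50/170]
  20 → shelf 1  [load 70/170]
  130 → shelf 2 (new)  [load 130/170]
  30 → shelf 1  [load 100/170]
  130 → shelf 3 (new)  [load 130/170]
  110 → shelf 4 (new)  [load 110/170]
  90 → shelf 5 (new)  [load 90/170]
  100 → shelf 6 (new)  [load 100/170]
  90 → shelf 7 (new)  [load 90/170]
  20 → shelf 1  [load 120/170]
7 shelves opened.

7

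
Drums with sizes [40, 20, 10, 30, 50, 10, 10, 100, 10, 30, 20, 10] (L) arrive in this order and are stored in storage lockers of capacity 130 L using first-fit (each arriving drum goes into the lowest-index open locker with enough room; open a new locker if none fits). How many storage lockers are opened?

3

  40 → locker 1 (new)  [load 40/130]
  20 → locker 1  [load 60/130]
  10 → locker 1  [load 70/130]
  30 → locker 1  [load 100/130]
  50 → locker 2 (new)  [load 50/130]
  10 → locker 1  [load 110/130]
  10 → locker 1  [load 120/130]
  100 → locker 3 (new)  [load 100/130]
  10 → locker 1  [load 130/130]
  30 → locker 2  [load 80/130]
  20 → locker 2  [load 100/130]
  10 → locker 2  [load 110/130]
3 storage lockers opened.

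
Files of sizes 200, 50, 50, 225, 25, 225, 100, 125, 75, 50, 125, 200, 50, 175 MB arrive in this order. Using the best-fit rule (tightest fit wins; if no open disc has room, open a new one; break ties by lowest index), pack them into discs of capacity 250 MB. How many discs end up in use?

  200 → disc 1 (new)  [load 200/250]
  50 → disc 1  [load 250/250]
  50 → disc 2 (new)  [load 50/250]
  225 → disc 3 (new)  [load 225/250]
  25 → disc 3  [load 250/250]
  225 → disc 4 (new)  [load 225/250]
  100 → disc 2  [load 150/250]
  125 → disc 5 (new)  [load 125/250]
  75 → disc 2  [load 225/250]
  50 → disc 5  [load 175/250]
  125 → disc 6 (new)  [load 125/250]
  200 → disc 7 (new)  [load 200/250]
  50 → disc 7  [load 250/250]
  175 → disc 8 (new)  [load 175/250]
8 discs opened.

8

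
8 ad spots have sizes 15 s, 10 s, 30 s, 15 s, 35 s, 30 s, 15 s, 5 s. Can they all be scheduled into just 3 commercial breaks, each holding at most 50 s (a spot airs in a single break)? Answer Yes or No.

Total = 155 s; ⌈155/50⌉ = 4.
At least 4 commercial breaks are required, but only 3 are allowed.

No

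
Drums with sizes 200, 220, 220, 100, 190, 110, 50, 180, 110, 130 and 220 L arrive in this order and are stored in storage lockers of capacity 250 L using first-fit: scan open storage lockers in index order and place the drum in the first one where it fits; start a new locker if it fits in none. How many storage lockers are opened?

8

  200 → locker 1 (new)  [load 200/250]
  220 → locker 2 (new)  [load 220/250]
  220 → locker 3 (new)  [load 220/250]
  100 → locker 4 (new)  [load 100/250]
  190 → locker 5 (new)  [load 190/250]
  110 → locker 4  [load 210/250]
  50 → locker 1  [load 250/250]
  180 → locker 6 (new)  [load 180/250]
  110 → locker 7 (new)  [load 110/250]
  130 → locker 7  [load 240/250]
  220 → locker 8 (new)  [load 220/250]
8 storage lockers opened.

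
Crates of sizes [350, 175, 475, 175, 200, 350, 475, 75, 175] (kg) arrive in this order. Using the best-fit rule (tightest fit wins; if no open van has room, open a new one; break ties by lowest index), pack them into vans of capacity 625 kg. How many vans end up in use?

  350 → van 1 (new)  [load 350/625]
  175 → van 1  [load 525/625]
  475 → van 2 (new)  [load 475/625]
  175 → van 3 (new)  [load 175/625]
  200 → van 3  [load 375/625]
  350 → van 4 (new)  [load 350/625]
  475 → van 5 (new)  [load 475/625]
  75 → van 1  [load 600/625]
  175 → van 3  [load 550/625]
5 vans opened.

5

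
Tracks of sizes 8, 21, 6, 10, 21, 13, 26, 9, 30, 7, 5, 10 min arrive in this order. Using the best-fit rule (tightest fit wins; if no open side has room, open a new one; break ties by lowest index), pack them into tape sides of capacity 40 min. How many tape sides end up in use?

5

  8 → side 1 (new)  [load 8/40]
  21 → side 1  [load 29/40]
  6 → side 1  [load 35/40]
  10 → side 2 (new)  [load 10/40]
  21 → side 2  [load 31/40]
  13 → side 3 (new)  [load 13/40]
  26 → side 3  [load 39/40]
  9 → side 2  [load 40/40]
  30 → side 4 (new)  [load 30/40]
  7 → side 4  [load 37/40]
  5 → side 1  [load 40/40]
  10 → side 5 (new)  [load 10/40]
5 tape sides opened.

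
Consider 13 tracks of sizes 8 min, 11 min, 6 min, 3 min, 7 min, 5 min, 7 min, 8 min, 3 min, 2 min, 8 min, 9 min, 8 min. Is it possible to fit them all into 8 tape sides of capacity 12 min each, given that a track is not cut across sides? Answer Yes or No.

Total = 85 min; ⌈85/12⌉ = 8.
The bound of 8 does not rule out 8, but exhaustive search shows no assignment into 8 tape sides of capacity 12 min exists — the minimum is 9.

No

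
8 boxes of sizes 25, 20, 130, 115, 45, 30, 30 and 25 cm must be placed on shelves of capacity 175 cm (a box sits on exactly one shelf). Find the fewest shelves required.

3

Total = 130 + 115 + 45 + 30 + 30 + 25 + 25 + 20 = 420 cm.
Lower bound: ⌈420/175⌉ = 3 shelves.
A packing using 3 shelves:
  shelf 1: 130 + 45 = 175
  shelf 2: 115 + 30 + 30 = 175
  shelf 3: 25 + 25 + 20 = 70
This matches the lower bound, so 3 is optimal.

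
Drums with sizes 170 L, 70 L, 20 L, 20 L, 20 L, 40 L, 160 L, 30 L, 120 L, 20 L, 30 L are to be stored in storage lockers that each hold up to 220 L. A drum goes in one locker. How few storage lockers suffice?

4

Total = 170 + 160 + 120 + 70 + 40 + 30 + 30 + 20 + 20 + 20 + 20 = 700 L.
Lower bound: ⌈700/220⌉ = 4 storage lockers.
A packing using 4 storage lockers:
  locker 1: 170 + 40 = 210
  locker 2: 160 + 30 + 30 = 220
  locker 3: 120 + 70 + 20 = 210
  locker 4: 20 + 20 + 20 = 60
This matches the lower bound, so 4 is optimal.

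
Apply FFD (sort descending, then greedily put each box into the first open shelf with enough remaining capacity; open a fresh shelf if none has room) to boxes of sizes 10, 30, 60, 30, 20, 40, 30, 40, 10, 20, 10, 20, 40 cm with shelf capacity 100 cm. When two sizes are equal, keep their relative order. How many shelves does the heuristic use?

Sorted descending: 60, 40, 40, 40, 30, 30, 30, 20, 20, 20, 10, 10, 10.
  60 → shelf 1 (new)  [load 60/100]
  40 → shelf 1  [load 100/100]
  40 → shelf 2 (new)  [load 40/100]
  40 → shelf 2  [load 80/100]
  30 → shelf 3 (new)  [load 30/100]
  30 → shelf 3  [load 60/100]
  30 → shelf 3  [load 90/100]
  20 → shelf 2  [load 100/100]
  20 → shelf 4 (new)  [load 20/100]
  20 → shelf 4  [load 40/100]
  10 → shelf 3  [load 100/100]
  10 → shelf 4  [load 50/100]
  10 → shelf 4  [load 60/100]
4 shelves opened.

4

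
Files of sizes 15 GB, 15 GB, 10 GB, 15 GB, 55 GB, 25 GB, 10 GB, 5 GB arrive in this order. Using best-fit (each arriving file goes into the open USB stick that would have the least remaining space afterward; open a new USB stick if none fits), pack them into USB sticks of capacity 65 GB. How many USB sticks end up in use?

3

  15 → USB stick 1 (new)  [load 15/65]
  15 → USB stick 1  [load 30/65]
  10 → USB stick 1  [load 40/65]
  15 → USB stick 1  [load 55/65]
  55 → USB stick 2 (new)  [load 55/65]
  25 → USB stick 3 (new)  [load 25/65]
  10 → USB stick 1  [load 65/65]
  5 → USB stick 2  [load 60/65]
3 USB sticks opened.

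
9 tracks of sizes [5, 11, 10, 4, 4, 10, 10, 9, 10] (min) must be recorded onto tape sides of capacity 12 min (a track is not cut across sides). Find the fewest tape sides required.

8

Total = 11 + 10 + 10 + 10 + 10 + 9 + 5 + 4 + 4 = 73 min.
Lower bound: ⌈73/12⌉ = 7 tape sides.
A packing using 8 tape sides:
  side 1: 11 = 11
  side 2: 10 = 10
  side 3: 10 = 10
  side 4: 10 = 10
  side 5: 10 = 10
  side 6: 9 = 9
  side 7: 5 + 4 = 9
  side 8: 4 = 4
No arrangement into 7 tape sides stays within capacity, so 8 is optimal.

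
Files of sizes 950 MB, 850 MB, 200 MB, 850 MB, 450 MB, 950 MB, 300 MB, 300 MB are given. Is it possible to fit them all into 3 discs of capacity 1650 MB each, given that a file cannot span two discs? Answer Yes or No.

No

Total = 4850 MB; ⌈4850/1650⌉ = 3.
4 files each exceed half the capacity and cannot share a disc, forcing at least 4 discs.
At least 4 discs are required, but only 3 are allowed.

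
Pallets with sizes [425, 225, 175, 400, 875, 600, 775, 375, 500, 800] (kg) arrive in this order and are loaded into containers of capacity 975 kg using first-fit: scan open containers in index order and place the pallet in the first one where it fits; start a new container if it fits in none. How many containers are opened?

7

  425 → container 1 (new)  [load 425/975]
  225 → container 1  [load 650/975]
  175 → container 1  [load 825/975]
  400 → container 2 (new)  [load 400/975]
  875 → container 3 (new)  [load 875/975]
  600 → container 4 (new)  [load 600/975]
  775 → container 5 (new)  [load 775/975]
  375 → container 2  [load 775/975]
  500 → container 6 (new)  [load 500/975]
  800 → container 7 (new)  [load 800/975]
7 containers opened.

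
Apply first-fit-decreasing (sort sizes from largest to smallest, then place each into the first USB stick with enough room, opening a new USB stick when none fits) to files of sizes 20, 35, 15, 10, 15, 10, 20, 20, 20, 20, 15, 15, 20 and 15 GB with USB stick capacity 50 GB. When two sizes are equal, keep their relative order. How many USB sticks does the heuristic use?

Sorted descending: 35, 20, 20, 20, 20, 20, 20, 15, 15, 15, 15, 15, 10, 10.
  35 → USB stick 1 (new)  [load 35/50]
  20 → USB stick 2 (new)  [load 20/50]
  20 → USB stick 2  [load 40/50]
  20 → USB stick 3 (new)  [load 20/50]
  20 → USB stick 3  [load 40/50]
  20 → USB stick 4 (new)  [load 20/50]
  20 → USB stick 4  [load 40/50]
  15 → USB stick 1  [load 50/50]
  15 → USB stick 5 (new)  [load 15/50]
  15 → USB stick 5  [load 30/50]
  15 → USB stick 5  [load 45/50]
  15 → USB stick 6 (new)  [load 15/50]
  10 → USB stick 2  [load 50/50]
  10 → USB stick 3  [load 50/50]
6 USB sticks opened.

6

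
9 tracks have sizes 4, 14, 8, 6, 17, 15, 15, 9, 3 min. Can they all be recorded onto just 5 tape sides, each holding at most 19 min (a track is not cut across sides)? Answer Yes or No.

Total = 91 min; ⌈91/19⌉ = 5.
The bound of 5 does not rule out 5, but exhaustive search shows no assignment into 5 tape sides of capacity 19 min exists — the minimum is 6.

No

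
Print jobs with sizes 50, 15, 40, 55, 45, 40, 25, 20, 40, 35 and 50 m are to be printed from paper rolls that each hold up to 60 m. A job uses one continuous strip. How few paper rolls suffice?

Total = 55 + 50 + 50 + 45 + 40 + 40 + 40 + 35 + 25 + 20 + 15 = 415 m.
Lower bound: ⌈415/60⌉ = 7 paper rolls.
Also, 8 print jobs each exceed 30 m, and no two of those can share a roll, so at least 8 paper rolls are needed.
A packing using 8 paper rolls:
  roll 1: 55 = 55
  roll 2: 50 = 50
  roll 3: 50 = 50
  roll 4: 45 + 15 = 60
  roll 5: 40 + 20 = 60
  roll 6: 40 = 40
  roll 7: 40 = 40
  roll 8: 35 + 25 = 60
This matches the lower bound, so 8 is optimal.

8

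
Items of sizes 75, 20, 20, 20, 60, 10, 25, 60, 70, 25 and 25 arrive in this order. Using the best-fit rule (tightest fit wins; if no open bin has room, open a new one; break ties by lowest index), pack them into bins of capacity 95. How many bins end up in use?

5

  75 → bin 1 (new)  [load 75/95]
  20 → bin 1  [load 95/95]
  20 → bin 2 (new)  [load 20/95]
  20 → bin 2  [load 40/95]
  60 → bin 3 (new)  [load 60/95]
  10 → bin 3  [load 70/95]
  25 → bin 3  [load 95/95]
  60 → bin 4 (new)  [load 60/95]
  70 → bin 5 (new)  [load 70/95]
  25 → bin 5  [load 95/95]
  25 → bin 4  [load 85/95]
5 bins opened.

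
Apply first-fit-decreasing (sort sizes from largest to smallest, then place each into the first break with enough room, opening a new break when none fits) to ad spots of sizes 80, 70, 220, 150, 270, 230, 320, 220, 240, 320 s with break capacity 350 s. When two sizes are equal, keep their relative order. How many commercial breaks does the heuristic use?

Sorted descending: 320, 320, 270, 240, 230, 220, 220, 150, 80, 70.
  320 → break 1 (new)  [load 320/350]
  320 → break 2 (new)  [load 320/350]
  270 → break 3 (new)  [load 270/350]
  240 → break 4 (new)  [load 240/350]
  230 → break 5 (new)  [load 230/350]
  220 → break 6 (new)  [load 220/350]
  220 → break 7 (new)  [load 220/350]
  150 → break 8 (new)  [load 150/350]
  80 → break 3  [load 350/350]
  70 → break 4  [load 310/350]
8 commercial breaks opened.

8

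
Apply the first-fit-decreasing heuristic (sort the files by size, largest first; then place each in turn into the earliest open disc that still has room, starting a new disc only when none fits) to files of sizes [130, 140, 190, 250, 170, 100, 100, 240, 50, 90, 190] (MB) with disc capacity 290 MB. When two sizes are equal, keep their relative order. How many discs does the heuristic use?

Sorted descending: 250, 240, 190, 190, 170, 140, 130, 100, 100, 90, 50.
  250 → disc 1 (new)  [load 250/290]
  240 → disc 2 (new)  [load 240/290]
  190 → disc 3 (new)  [load 190/290]
  190 → disc 4 (new)  [load 190/290]
  170 → disc 5 (new)  [load 170/290]
  140 → disc 6 (new)  [load 140/290]
  130 → disc 6  [load 270/290]
  100 → disc 3  [load 290/290]
  100 → disc 4  [load 290/290]
  90 → disc 5  [load 260/290]
  50 → disc 2  [load 290/290]
6 discs opened.

6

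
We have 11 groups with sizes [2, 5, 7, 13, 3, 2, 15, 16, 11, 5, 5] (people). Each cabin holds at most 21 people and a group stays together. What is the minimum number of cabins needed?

Total = 16 + 15 + 13 + 11 + 7 + 5 + 5 + 5 + 3 + 2 + 2 = 84 people.
Lower bound: ⌈84/21⌉ = 4 cabins.
A packing using 5 cabins:
  cabin 1: 16 + 5 = 21
  cabin 2: 15 + 5 = 20
  cabin 3: 13 + 7 = 20
  cabin 4: 11 + 5 + 3 + 2 = 21
  cabin 5: 2 = 2
No arrangement into 4 cabins stays within capacity, so 5 is optimal.

5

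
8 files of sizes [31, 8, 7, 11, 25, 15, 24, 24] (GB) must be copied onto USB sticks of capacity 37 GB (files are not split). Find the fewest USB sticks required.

Total = 31 + 25 + 24 + 24 + 15 + 11 + 8 + 7 = 145 GB.
Lower bound: ⌈145/37⌉ = 4 USB sticks.
A packing using 5 USB sticks:
  USB stick 1: 31 = 31
  USB stick 2: 25 + 11 = 36
  USB stick 3: 24 + 8 = 32
  USB stick 4: 24 + 7 = 31
  USB stick 5: 15 = 15
No arrangement into 4 USB sticks stays within capacity, so 5 is optimal.

5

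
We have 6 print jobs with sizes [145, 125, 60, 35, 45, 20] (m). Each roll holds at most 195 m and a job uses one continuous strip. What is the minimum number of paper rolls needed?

Total = 145 + 125 + 60 + 45 + 35 + 20 = 430 m.
Lower bound: ⌈430/195⌉ = 3 paper rolls.
A packing using 3 paper rolls:
  roll 1: 145 + 45 = 190
  roll 2: 125 + 60 = 185
  roll 3: 35 + 20 = 55
This matches the lower bound, so 3 is optimal.

3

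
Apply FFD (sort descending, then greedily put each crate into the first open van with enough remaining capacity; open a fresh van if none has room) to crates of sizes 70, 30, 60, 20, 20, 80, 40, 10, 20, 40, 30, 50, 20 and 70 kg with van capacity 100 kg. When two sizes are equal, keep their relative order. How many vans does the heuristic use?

6

Sorted descending: 80, 70, 70, 60, 50, 40, 40, 30, 30, 20, 20, 20, 20, 10.
  80 → van 1 (new)  [load 80/100]
  70 → van 2 (new)  [load 70/100]
  70 → van 3 (new)  [load 70/100]
  60 → van 4 (new)  [load 60/100]
  50 → van 5 (new)  [load 50/100]
  40 → van 4  [load 100/100]
  40 → van 5  [load 90/100]
  30 → van 2  [load 100/100]
  30 → van 3  [load 100/100]
  20 → van 1  [load 100/100]
  20 → van 6 (new)  [load 20/100]
  20 → van 6  [load 40/100]
  20 → van 6  [load 60/100]
  10 → van 5  [load 100/100]
6 vans opened.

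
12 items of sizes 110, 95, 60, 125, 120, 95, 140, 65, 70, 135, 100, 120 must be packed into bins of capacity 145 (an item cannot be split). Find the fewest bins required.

Total = 140 + 135 + 125 + 120 + 120 + 110 + 100 + 95 + 95 + 70 + 65 + 60 = 1235.
Lower bound: ⌈1235/145⌉ = 9 bins.
A packing using 11 bins:
  bin 1: 140 = 140
  bin 2: 135 = 135
  bin 3: 125 = 125
  bin 4: 120 = 120
  bin 5: 120 = 120
  bin 6: 110 = 110
  bin 7: 100 = 100
  bin 8: 95 = 95
  bin 9: 95 = 95
  bin 10: 70 + 65 = 135
  bin 11: 60 = 60
No arrangement into 10 bins stays within capacity, so 11 is optimal.

11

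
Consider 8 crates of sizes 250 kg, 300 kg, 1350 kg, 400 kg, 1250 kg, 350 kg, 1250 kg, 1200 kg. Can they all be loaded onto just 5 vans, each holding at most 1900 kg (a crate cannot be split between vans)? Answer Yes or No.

Yes

A valid assignment using 4 vans:
  van 1: 1350 + 400 = 1750
  van 2: 1250 + 350 + 300 = 1900
  van 3: 1250 + 250 = 1500
  van 4: 1200 = 1200
That uses only 4 ≤ 5, so 5 vans are enough.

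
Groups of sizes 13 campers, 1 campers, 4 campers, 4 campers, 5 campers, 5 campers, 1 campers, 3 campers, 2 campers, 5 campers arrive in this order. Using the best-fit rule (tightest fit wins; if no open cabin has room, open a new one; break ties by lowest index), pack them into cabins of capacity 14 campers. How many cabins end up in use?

4

  13 → cabin 1 (new)  [load 13/14]
  1 → cabin 1  [load 14/14]
  4 → cabin 2 (new)  [load 4/14]
  4 → cabin 2  [load 8/14]
  5 → cabin 2  [load 13/14]
  5 → cabin 3 (new)  [load 5/14]
  1 → cabin 2  [load 14/14]
  3 → cabin 3  [load 8/14]
  2 → cabin 3  [load 10/14]
  5 → cabin 4 (new)  [load 5/14]
4 cabins opened.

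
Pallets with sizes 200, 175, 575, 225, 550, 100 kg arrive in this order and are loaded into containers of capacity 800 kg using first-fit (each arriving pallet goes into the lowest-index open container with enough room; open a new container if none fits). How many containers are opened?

3

  200 → container 1 (new)  [load 200/800]
  175 → container 1  [load 375/800]
  575 → container 2 (new)  [load 575/800]
  225 → container 1  [load 600/800]
  550 → container 3 (new)  [load 550/800]
  100 → container 1  [load 700/800]
3 containers opened.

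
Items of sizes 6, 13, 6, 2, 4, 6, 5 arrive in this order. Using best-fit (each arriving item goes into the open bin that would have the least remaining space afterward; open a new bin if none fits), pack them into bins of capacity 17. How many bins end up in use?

3

  6 → bin 1 (new)  [load 6/17]
  13 → bin 2 (new)  [load 13/17]
  6 → bin 1  [load 12/17]
  2 → bin 2  [load 15/17]
  4 → bin 1  [load 16/17]
  6 → bin 3 (new)  [load 6/17]
  5 → bin 3  [load 11/17]
3 bins opened.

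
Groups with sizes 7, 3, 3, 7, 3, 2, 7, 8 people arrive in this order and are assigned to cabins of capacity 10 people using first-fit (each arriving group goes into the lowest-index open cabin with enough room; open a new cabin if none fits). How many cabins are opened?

  7 → cabin 1 (new)  [load 7/10]
  3 → cabin 1  [load 10/10]
  3 → cabin 2 (new)  [load 3/10]
  7 → cabin 2  [load 10/10]
  3 → cabin 3 (new)  [load 3/10]
  2 → cabin 3  [load 5/10]
  7 → cabin 4 (new)  [load 7/10]
  8 → cabin 5 (new)  [load 8/10]
5 cabins opened.

5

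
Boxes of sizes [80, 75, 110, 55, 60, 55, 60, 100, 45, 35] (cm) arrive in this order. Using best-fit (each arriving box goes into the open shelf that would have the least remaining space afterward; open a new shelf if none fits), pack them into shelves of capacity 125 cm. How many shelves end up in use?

6

  80 → shelf 1 (new)  [load 80/125]
  75 → shelf 2 (new)  [load 75/125]
  110 → shelf 3 (new)  [load 110/125]
  55 → shelf 4 (new)  [load 55/125]
  60 → shelf 4  [load 115/125]
  55 → shelf 5 (new)  [load 55/125]
  60 → shelf 5  [load 115/125]
  100 → shelf 6 (new)  [load 100/125]
  45 → shelf 1  [load 125/125]
  35 → shelf 2  [load 110/125]
6 shelves opened.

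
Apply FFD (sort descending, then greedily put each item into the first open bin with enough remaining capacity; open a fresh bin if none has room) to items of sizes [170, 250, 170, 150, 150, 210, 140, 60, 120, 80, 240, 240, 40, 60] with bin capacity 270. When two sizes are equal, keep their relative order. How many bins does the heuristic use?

9

Sorted descending: 250, 240, 240, 210, 170, 170, 150, 150, 140, 120, 80, 60, 60, 40.
  250 → bin 1 (new)  [load 250/270]
  240 → bin 2 (new)  [load 240/270]
  240 → bin 3 (new)  [load 240/270]
  210 → bin 4 (new)  [load 210/270]
  170 → bin 5 (new)  [load 170/270]
  170 → bin 6 (new)  [load 170/270]
  150 → bin 7 (new)  [load 150/270]
  150 → bin 8 (new)  [load 150/270]
  140 → bin 9 (new)  [load 140/270]
  120 → bin 7  [load 270/270]
  80 → bin 5  [load 250/270]
  60 → bin 4  [load 270/270]
  60 → bin 6  [load 230/270]
  40 → bin 6  [load 270/270]
9 bins opened.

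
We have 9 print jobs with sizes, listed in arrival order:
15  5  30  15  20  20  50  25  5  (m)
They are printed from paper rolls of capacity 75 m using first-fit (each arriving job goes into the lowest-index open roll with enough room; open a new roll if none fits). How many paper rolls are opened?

  15 → roll 1 (new)  [load 15/75]
  5 → roll 1  [load 20/75]
  30 → roll 1  [load 50/75]
  15 → roll 1  [load 65/75]
  20 → roll 2 (new)  [load 20/75]
  20 → roll 2  [load 40/75]
  50 → roll 3 (new)  [load 50/75]
  25 → roll 2  [load 65/75]
  5 → roll 1  [load 70/75]
3 paper rolls opened.

3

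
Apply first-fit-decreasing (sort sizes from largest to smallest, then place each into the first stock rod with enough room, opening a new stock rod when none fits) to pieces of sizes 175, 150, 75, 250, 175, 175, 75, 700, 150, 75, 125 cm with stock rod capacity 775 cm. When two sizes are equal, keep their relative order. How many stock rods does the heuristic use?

3

Sorted descending: 700, 250, 175, 175, 175, 150, 150, 125, 75, 75, 75.
  700 → stock rod 1 (new)  [load 700/775]
  250 → stock rod 2 (new)  [load 250/775]
  175 → stock rod 2  [load 425/775]
  175 → stock rod 2  [load 600/775]
  175 → stock rod 2  [load 775/775]
  150 → stock rod 3 (new)  [load 150/775]
  150 → stock rod 3  [load 300/775]
  125 → stock rod 3  [load 425/775]
  75 → stock rod 1  [load 775/775]
  75 → stock rod 3  [load 500/775]
  75 → stock rod 3  [load 575/775]
3 stock rods opened.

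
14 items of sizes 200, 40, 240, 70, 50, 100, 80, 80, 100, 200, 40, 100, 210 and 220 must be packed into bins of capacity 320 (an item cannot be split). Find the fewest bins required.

6

Total = 240 + 220 + 210 + 200 + 200 + 100 + 100 + 100 + 80 + 80 + 70 + 50 + 40 + 40 = 1730.
Lower bound: ⌈1730/320⌉ = 6 bins.
A packing using 6 bins:
  bin 1: 240 + 80 = 320
  bin 2: 220 + 100 = 320
  bin 3: 210 + 100 = 310
  bin 4: 200 + 100 = 300
  bin 5: 200 + 80 + 40 = 320
  bin 6: 70 + 50 + 40 = 160
This matches the lower bound, so 6 is optimal.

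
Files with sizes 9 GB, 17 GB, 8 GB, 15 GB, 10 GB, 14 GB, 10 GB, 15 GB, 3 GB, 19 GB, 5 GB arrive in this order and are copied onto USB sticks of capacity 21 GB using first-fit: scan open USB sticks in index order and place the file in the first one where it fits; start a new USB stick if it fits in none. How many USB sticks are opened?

  9 → USB stick 1 (new)  [load 9/21]
  17 → USB stick 2 (new)  [load 17/21]
  8 → USB stick 1  [load 17/21]
  15 → USB stick 3 (new)  [load 15/21]
  10 → USB stick 4 (new)  [load 10/21]
  14 → USB stick 5 (new)  [load 14/21]
  10 → USB stick 4  [load 20/21]
  15 → USB stick 6 (new)  [load 15/21]
  3 → USB stick 1  [load 20/21]
  19 → USB stick 7 (new)  [load 19/21]
  5 → USB stick 3  [load 20/21]
7 USB sticks opened.

7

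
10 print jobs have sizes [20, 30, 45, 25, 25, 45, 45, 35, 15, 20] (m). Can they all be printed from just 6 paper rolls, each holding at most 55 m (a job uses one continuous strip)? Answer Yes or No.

No

Total = 305 m; ⌈305/55⌉ = 6.
The bound of 6 does not rule out 6, but exhaustive search shows no assignment into 6 paper rolls of capacity 55 m exists — the minimum is 7.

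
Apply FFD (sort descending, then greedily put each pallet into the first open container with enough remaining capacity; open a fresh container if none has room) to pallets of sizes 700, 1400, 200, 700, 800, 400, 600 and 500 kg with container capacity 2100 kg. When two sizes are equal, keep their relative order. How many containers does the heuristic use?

3

Sorted descending: 1400, 800, 700, 700, 600, 500, 400, 200.
  1400 → container 1 (new)  [load 1400/2100]
  800 → container 2 (new)  [load 800/2100]
  700 → container 1  [load 2100/2100]
  700 → container 2  [load 1500/2100]
  600 → container 2  [load 2100/2100]
  500 → container 3 (new)  [load 500/2100]
  400 → container 3  [load 900/2100]
  200 → container 3  [load 1100/2100]
3 containers opened.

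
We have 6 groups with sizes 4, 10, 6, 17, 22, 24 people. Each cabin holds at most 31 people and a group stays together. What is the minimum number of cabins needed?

Total = 24 + 22 + 17 + 10 + 6 + 4 = 83 people.
Lower bound: ⌈83/31⌉ = 3 cabins.
A packing using 3 cabins:
  cabin 1: 24 + 6 = 30
  cabin 2: 22 + 4 = 26
  cabin 3: 17 + 10 = 27
This matches the lower bound, so 3 is optimal.

3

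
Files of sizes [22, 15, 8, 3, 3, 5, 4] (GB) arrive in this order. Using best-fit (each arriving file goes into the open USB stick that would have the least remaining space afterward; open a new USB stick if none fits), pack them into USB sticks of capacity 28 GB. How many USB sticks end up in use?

  22 → USB stick 1 (new)  [load 22/28]
  15 → USB stick 2 (new)  [load 15/28]
  8 → USB stick 2  [load 23/28]
  3 → USB stick 2  [load 26/28]
  3 → USB stick 1  [load 25/28]
  5 → USB stick 3 (new)  [load 5/28]
  4 → USB stick 3  [load 9/28]
3 USB sticks opened.

3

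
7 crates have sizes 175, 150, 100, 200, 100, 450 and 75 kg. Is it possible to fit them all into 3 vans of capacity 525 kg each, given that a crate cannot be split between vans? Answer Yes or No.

A valid assignment using 3 vans:
  van 1: 450 + 75 = 525
  van 2: 200 + 175 + 150 = 525
  van 3: 100 + 100 = 200
Every load is within 525 kg, so 3 vans suffice.

Yes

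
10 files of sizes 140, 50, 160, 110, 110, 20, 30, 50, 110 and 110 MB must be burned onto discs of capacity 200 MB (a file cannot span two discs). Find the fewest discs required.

6

Total = 160 + 140 + 110 + 110 + 110 + 110 + 50 + 50 + 30 + 20 = 890 MB.
Lower bound: ⌈890/200⌉ = 5 discs.
Also, 6 files each exceed 100 MB, and no two of those can share a disc, so at least 6 discs are needed.
A packing using 6 discs:
  disc 1: 160 + 30 = 190
  disc 2: 140 + 50 = 190
  disc 3: 110 + 50 + 20 = 180
  disc 4: 110 = 110
  disc 5: 110 = 110
  disc 6: 110 = 110
This matches the lower bound, so 6 is optimal.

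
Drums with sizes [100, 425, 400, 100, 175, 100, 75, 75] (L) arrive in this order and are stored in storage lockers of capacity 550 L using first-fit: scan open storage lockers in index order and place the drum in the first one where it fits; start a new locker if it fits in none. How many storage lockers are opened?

  100 → locker 1 (new)  [load 100/550]
  425 → locker 1  [load 525/550]
  400 → locker 2 (new)  [load 400/550]
  100 → locker 2  [load 500/550]
  175 → locker 3 (new)  [load 175/550]
  100 → locker 3  [load 275/550]
  75 → locker 3  [load 350/550]
  75 → locker 3  [load 425/550]
3 storage lockers opened.

3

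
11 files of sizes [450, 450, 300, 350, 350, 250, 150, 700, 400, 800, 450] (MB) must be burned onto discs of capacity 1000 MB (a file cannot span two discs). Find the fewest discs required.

5

Total = 800 + 700 + 450 + 450 + 450 + 400 + 350 + 350 + 300 + 250 + 150 = 4650 MB.
Lower bound: ⌈4650/1000⌉ = 5 discs.
A packing using 5 discs:
  disc 1: 800 + 150 = 950
  disc 2: 700 + 300 = 1000
  disc 3: 450 + 450 = 900
  disc 4: 450 + 400 = 850
  disc 5: 350 + 350 + 250 = 950
This matches the lower bound, so 5 is optimal.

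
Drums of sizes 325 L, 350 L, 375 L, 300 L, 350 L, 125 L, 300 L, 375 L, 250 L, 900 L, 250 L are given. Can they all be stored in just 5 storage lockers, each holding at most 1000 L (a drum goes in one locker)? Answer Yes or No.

Yes

A valid assignment using 4 storage lockers:
  locker 1: 900 = 900
  locker 2: 375 + 375 + 250 = 1000
  locker 3: 350 + 350 + 300 = 1000
  locker 4: 325 + 300 + 250 + 125 = 1000
That uses only 4 ≤ 5, so 5 storage lockers are enough.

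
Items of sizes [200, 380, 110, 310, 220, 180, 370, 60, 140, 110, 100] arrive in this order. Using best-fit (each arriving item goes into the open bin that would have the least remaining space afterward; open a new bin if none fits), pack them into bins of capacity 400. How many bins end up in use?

  200 → bin 1 (new)  [load 200/400]
  380 → bin 2 (new)  [load 380/400]
  110 → bin 1  [load 310/400]
  310 → bin 3 (new)  [load 310/400]
  220 → bin 4 (new)  [load 220/400]
  180 → bin 4  [load 400/400]
  370 → bin 5 (new)  [load 370/400]
  60 → bin 1  [load 370/400]
  140 → bin 6 (new)  [load 140/400]
  110 → bin 6  [load 250/400]
  100 → bin 6  [load 350/400]
6 bins opened.

6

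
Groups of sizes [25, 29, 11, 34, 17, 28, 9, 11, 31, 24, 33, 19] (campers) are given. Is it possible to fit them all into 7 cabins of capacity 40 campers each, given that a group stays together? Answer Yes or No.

No

Total = 271 campers; ⌈271/40⌉ = 7.
The bound of 7 does not rule out 7, but exhaustive search shows no assignment into 7 cabins of capacity 40 campers exists — the minimum is 8.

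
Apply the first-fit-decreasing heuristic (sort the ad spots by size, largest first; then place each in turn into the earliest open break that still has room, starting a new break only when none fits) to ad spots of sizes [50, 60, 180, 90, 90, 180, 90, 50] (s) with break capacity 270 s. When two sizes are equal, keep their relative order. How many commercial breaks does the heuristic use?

3

Sorted descending: 180, 180, 90, 90, 90, 60, 50, 50.
  180 → break 1 (new)  [load 180/270]
  180 → break 2 (new)  [load 180/270]
  90 → break 1  [load 270/270]
  90 → break 2  [load 270/270]
  90 → break 3 (new)  [load 90/270]
  60 → break 3  [load 150/270]
  50 → break 3  [load 200/270]
  50 → break 3  [load 250/270]
3 commercial breaks opened.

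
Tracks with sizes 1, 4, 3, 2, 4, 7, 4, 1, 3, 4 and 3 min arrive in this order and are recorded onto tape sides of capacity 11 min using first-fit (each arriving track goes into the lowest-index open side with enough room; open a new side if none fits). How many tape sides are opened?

4

  1 → side 1 (new)  [load 1/11]
  4 → side 1  [load 5/11]
  3 → side 1  [load 8/11]
  2 → side 1  [load 10/11]
  4 → side 2 (new)  [load 4/11]
  7 → side 2  [load 11/11]
  4 → side 3 (new)  [load 4/11]
  1 → side 1  [load 11/11]
  3 → side 3  [load 7/11]
  4 → side 3  [load 11/11]
  3 → side 4 (new)  [load 3/11]
4 tape sides opened.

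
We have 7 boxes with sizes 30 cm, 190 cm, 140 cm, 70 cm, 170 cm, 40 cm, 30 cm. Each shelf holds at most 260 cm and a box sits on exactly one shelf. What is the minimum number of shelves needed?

Total = 190 + 170 + 140 + 70 + 40 + 30 + 30 = 670 cm.
Lower bound: ⌈670/260⌉ = 3 shelves.
A packing using 3 shelves:
  shelf 1: 190 + 70 = 260
  shelf 2: 170 + 40 + 30 = 240
  shelf 3: 140 + 30 = 170
This matches the lower bound, so 3 is optimal.

3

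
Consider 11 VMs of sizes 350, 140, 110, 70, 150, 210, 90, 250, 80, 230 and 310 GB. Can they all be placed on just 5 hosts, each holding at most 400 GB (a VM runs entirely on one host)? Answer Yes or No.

No

Total = 1990 GB; ⌈1990/400⌉ = 5.
The bound of 5 does not rule out 5, but exhaustive search shows no assignment into 5 hosts of capacity 400 GB exists — the minimum is 6.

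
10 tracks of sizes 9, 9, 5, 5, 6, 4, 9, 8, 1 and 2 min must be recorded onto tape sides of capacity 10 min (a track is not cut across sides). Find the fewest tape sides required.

6

Total = 9 + 9 + 9 + 8 + 6 + 5 + 5 + 4 + 2 + 1 = 58 min.
Lower bound: ⌈58/10⌉ = 6 tape sides.
A packing using 6 tape sides:
  side 1: 9 + 1 = 10
  side 2: 9 = 9
  side 3: 9 = 9
  side 4: 8 + 2 = 10
  side 5: 6 + 4 = 10
  side 6: 5 + 5 = 10
This matches the lower bound, so 6 is optimal.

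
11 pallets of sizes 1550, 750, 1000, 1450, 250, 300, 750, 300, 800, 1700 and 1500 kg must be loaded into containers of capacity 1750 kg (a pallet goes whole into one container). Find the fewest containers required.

7

Total = 1700 + 1550 + 1500 + 1450 + 1000 + 800 + 750 + 750 + 300 + 300 + 250 = 10350 kg.
Lower bound: ⌈10350/1750⌉ = 6 containers.
A packing using 7 containers:
  container 1: 1700 = 1700
  container 2: 1550 = 1550
  container 3: 1500 + 250 = 1750
  container 4: 1450 + 300 = 1750
  container 5: 1000 + 750 = 1750
  container 6: 800 + 750 = 1550
  container 7: 300 = 300
No arrangement into 6 containers stays within capacity, so 7 is optimal.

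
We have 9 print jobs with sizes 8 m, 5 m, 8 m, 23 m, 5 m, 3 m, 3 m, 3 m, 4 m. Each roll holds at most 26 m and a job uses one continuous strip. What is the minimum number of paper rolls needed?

3

Total = 23 + 8 + 8 + 5 + 5 + 4 + 3 + 3 + 3 = 62 m.
Lower bound: ⌈62/26⌉ = 3 paper rolls.
A packing using 3 paper rolls:
  roll 1: 23 + 3 = 26
  roll 2: 8 + 8 + 5 + 5 = 26
  roll 3: 4 + 3 + 3 = 10
This matches the lower bound, so 3 is optimal.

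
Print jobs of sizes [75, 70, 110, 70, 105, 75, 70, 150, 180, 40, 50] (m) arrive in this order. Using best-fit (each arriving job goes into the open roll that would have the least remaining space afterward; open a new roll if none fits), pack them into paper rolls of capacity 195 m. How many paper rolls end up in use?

  75 → roll 1 (new)  [load 75/195]
  70 → roll 1  [load 145/195]
  110 → roll 2 (new)  [load 110/195]
  70 → roll 2  [load 180/195]
  105 → roll 3 (new)  [load 105/195]
  75 → roll 3  [load 180/195]
  70 → roll 4 (new)  [load 70/195]
  150 → roll 5 (new)  [load 150/195]
  180 → roll 6 (new)  [load 180/195]
  40 → roll 5  [load 190/195]
  50 → roll 1  [load 195/195]
6 paper rolls opened.

6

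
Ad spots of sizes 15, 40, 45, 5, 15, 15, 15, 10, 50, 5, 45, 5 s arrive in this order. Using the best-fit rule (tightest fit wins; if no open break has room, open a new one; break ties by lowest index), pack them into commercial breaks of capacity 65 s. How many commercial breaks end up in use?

5

  15 → break 1 (new)  [load 15/65]
  40 → break 1  [load 55/65]
  45 → break 2 (new)  [load 45/65]
  5 → break 1  [load 60/65]
  15 → break 2  [load 60/65]
  15 → break 3 (new)  [load 15/65]
  15 → break 3  [load 30/65]
  10 → break 3  [load 40/65]
  50 → break 4 (new)  [load 50/65]
  5 → break 1  [load 65/65]
  45 → break 5 (new)  [load 45/65]
  5 → break 2  [load 65/65]
5 commercial breaks opened.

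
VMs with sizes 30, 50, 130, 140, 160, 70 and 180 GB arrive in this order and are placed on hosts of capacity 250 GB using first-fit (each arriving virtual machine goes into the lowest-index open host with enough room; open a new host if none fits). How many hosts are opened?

  30 → host 1 (new)  [load 30/250]
  50 → host 1  [load 80/250]
  130 → host 1  [load 210/250]
  140 → host 2 (new)  [load 140/250]
  160 → host 3 (new)  [load 160/250]
  70 → host 2  [load 210/250]
  180 → host 4 (new)  [load 180/250]
4 hosts opened.

4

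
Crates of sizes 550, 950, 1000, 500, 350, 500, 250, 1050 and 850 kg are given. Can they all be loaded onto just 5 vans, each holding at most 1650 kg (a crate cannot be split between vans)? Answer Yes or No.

Yes

A valid assignment using 4 vans:
  van 1: 1050 + 550 = 1600
  van 2: 1000 + 500 = 1500
  van 3: 950 + 500 = 1450
  van 4: 850 + 350 + 250 = 1450
That uses only 4 ≤ 5, so 5 vans are enough.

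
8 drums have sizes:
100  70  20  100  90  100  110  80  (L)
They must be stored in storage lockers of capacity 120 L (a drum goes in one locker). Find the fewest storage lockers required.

Total = 110 + 100 + 100 + 100 + 90 + 80 + 70 + 20 = 670 L.
Lower bound: ⌈670/120⌉ = 6 storage lockers.
Also, 7 drums each exceed 60 L, and no two of those can share a locker, so at least 7 storage lockers are needed.
A packing using 7 storage lockers:
  locker 1: 110 = 110
  locker 2: 100 + 20 = 120
  locker 3: 100 = 100
  locker 4: 100 = 100
  locker 5: 90 = 90
  locker 6: 80 = 80
  locker 7: 70 = 70
This matches the lower bound, so 7 is optimal.

7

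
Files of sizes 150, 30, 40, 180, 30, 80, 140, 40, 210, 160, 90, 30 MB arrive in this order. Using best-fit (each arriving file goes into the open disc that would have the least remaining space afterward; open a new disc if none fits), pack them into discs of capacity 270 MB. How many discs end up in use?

  150 → disc 1 (new)  [load 150/270]
  30 → disc 1  [load 180/270]
  40 → disc 1  [load 220/270]
  180 → disc 2 (new)  [load 180/270]
  30 → disc 1  [load 250/270]
  80 → disc 2  [load 260/270]
  140 → disc 3 (new)  [load 140/270]
  40 → disc 3  [load 180/270]
  210 → disc 4 (new)  [load 210/270]
  160 → disc 5 (new)  [load 160/270]
  90 → disc 3  [load 270/270]
  30 → disc 4  [load 240/270]
5 discs opened.

5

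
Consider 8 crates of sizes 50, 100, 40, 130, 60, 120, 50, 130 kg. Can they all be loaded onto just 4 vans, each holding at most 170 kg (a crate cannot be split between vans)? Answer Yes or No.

No

Total = 680 kg; ⌈680/170⌉ = 4.
The bound of 4 does not rule out 4, but exhaustive search shows no assignment into 4 vans of capacity 170 kg exists — the minimum is 5.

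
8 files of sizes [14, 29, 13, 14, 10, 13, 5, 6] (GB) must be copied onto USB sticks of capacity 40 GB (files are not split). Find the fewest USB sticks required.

Total = 29 + 14 + 14 + 13 + 13 + 10 + 6 + 5 = 104 GB.
Lower bound: ⌈104/40⌉ = 3 USB sticks.
A packing using 3 USB sticks:
  USB stick 1: 29 + 10 = 39
  USB stick 2: 14 + 14 + 6 + 5 = 39
  USB stick 3: 13 + 13 = 26
This matches the lower bound, so 3 is optimal.

3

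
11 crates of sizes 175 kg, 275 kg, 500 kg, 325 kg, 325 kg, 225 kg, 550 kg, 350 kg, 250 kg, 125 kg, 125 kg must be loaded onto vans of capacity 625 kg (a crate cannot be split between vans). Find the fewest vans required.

6

Total = 550 + 500 + 350 + 325 + 325 + 275 + 250 + 225 + 175 + 125 + 125 = 3225 kg.
Lower bound: ⌈3225/625⌉ = 6 vans.
A packing using 6 vans:
  van 1: 550 = 550
  van 2: 500 + 125 = 625
  van 3: 350 + 275 = 625
  van 4: 325 + 250 = 575
  van 5: 325 + 225 = 550
  van 6: 175 + 125 = 300
This matches the lower bound, so 6 is optimal.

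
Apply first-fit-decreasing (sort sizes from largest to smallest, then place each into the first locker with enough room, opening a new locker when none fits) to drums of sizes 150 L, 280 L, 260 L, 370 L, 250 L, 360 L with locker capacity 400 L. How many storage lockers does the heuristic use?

5

Sorted descending: 370, 360, 280, 260, 250, 150.
  370 → locker 1 (new)  [load 370/400]
  360 → locker 2 (new)  [load 360/400]
  280 → locker 3 (new)  [load 280/400]
  260 → locker 4 (new)  [load 260/400]
  250 → locker 5 (new)  [load 250/400]
  150 → locker 5  [load 400/400]
5 storage lockers opened.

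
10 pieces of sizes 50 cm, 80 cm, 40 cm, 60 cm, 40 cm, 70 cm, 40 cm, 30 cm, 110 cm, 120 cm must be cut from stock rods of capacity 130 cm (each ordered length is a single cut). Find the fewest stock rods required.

6

Total = 120 + 110 + 80 + 70 + 60 + 50 + 40 + 40 + 40 + 30 = 640 cm.
Lower bound: ⌈640/130⌉ = 5 stock rods.
A packing using 6 stock rods:
  stock rod 1: 120 = 120
  stock rod 2: 110 = 110
  stock rod 3: 80 + 50 = 130
  stock rod 4: 70 + 60 = 130
  stock rod 5: 40 + 40 + 40 = 120
  stock rod 6: 30 = 30
No arrangement into 5 stock rods stays within capacity, so 6 is optimal.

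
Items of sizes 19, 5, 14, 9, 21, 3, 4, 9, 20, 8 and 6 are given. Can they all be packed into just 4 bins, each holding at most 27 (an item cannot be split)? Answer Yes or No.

Total = 118; ⌈118/27⌉ = 5.
At least 5 bins are required, but only 4 are allowed.

No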